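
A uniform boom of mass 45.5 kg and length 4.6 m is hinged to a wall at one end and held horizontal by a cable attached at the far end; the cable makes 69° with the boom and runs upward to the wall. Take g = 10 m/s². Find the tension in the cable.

T ≈ 244 N

Take torques about the hinge: T sin 69° · 4.6 = 45.5×10×2.3 = 1046.5 N·m.
So T = 1046.5 / (0.9336 × 4.6) = 243.69 N.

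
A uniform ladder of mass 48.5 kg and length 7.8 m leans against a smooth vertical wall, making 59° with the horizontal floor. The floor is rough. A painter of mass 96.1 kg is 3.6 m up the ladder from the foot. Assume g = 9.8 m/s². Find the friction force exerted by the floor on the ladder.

Torques about the foot: N_wall · 7.8 sin 59° = 48.5×9.8×3.9 cos 59° + 96.1×9.8×3.6 cos 59° → N_wall = 403.97 N.
ΣF_x = 0: f_floor = N_wall = 403.97 N.

f ≈ 404 N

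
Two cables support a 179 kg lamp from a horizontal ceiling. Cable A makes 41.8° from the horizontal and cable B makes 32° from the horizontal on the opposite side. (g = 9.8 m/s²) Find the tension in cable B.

T_B ≈ 1360 N

Weight W = 179 × 9.8 = 1754 N acts straight down.
Horizontal: T_A cos 41.8° = T_B cos 32°  →  T_A = 1.138 T_B.
Vertical: T_A sin 41.8° + T_B sin 32° = 1754.
Substituting the horizontal relation into the vertical equation gives 1.288 T_B = 1754, so T_B = 1362 N.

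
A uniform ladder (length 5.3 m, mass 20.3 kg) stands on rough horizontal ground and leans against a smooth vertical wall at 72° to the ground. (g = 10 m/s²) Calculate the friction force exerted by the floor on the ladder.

f ≈ 33 N

Torques about the foot: N_wall · 5.3 sin 72° = 20.3×10×2.65 cos 72° → N_wall = 32.979 N.
ΣF_x = 0: f_floor = N_wall = 32.979 N.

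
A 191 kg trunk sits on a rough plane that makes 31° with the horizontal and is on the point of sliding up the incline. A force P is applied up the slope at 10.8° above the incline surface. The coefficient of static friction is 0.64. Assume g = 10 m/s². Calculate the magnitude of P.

P ≈ 1840 N

On the verge of sliding up the incline, friction equals μN and acts down the slope.
Perpendicular: N + P sin 10.8° = W cos 31° = 1637 N.
Along incline: P cos 10.8° = W sin 31° + μN  with W sin 31° = 983.7 N.
Solving the pair for P and N: P = 1843 N, N = 1292 N (and f = μN = 826.8 N).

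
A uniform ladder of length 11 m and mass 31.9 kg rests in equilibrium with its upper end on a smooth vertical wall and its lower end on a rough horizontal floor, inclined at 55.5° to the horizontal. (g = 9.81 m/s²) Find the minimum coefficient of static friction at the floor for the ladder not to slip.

ΣF_y = 0: N_floor = 31.9×9.81 = 312.94 N.
Torques about the foot: N_wall · 11 sin 55.5° = 31.9×9.81×5.5 cos 55.5° → N_wall = 107.54 N.
ΣF_x = 0: f_floor = N_wall = 107.54 N.
μ_min = f_floor / N_floor = 107.54 / 312.94 = 0.3436.

μ_min ≈ 0.344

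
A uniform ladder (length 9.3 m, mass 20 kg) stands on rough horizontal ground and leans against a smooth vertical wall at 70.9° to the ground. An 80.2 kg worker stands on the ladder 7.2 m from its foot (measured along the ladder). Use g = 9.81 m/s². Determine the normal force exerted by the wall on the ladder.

Torques about the foot: N_wall · 9.3 sin 70.9° = 20×9.81×4.65 cos 70.9° + 80.2×9.81×7.2 cos 70.9° → N_wall = 244.89 N.

N_wall ≈ 245 N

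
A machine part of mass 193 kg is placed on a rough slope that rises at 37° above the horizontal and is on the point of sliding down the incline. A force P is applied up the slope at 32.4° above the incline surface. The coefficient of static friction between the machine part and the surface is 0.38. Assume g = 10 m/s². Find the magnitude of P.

P ≈ 899 N

On the verge of sliding down the incline, friction equals μN and acts up the slope.
Perpendicular: N + P sin 32.4° = W cos 37° = 1541 N.
Along incline: P cos 32.4° + μN = W sin 37° with W sin 37° = 1162 N.
Solving the pair for P and N: P = 898.7 N, N = 1060 N (and f = μN = 402.7 N).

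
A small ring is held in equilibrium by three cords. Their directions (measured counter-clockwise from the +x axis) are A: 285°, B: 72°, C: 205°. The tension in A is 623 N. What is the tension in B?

T_B ≈ 839 N

Resolve: ΣF_x = 623 cos 285° + T_B cos 72° + T_C cos 205° = 0.
        ΣF_y = 623 sin 285° + T_B sin 72° + T_C sin 205° = 0.
The known terms sum to (161.2, -601.8) N, so 0.3090 T_B − 0.9063 T_C = -161.2 and 0.9511 T_B − 0.4226 T_C = 601.8.
Solving simultaneously: T_B = 838.9 N, T_C = 463.9 N.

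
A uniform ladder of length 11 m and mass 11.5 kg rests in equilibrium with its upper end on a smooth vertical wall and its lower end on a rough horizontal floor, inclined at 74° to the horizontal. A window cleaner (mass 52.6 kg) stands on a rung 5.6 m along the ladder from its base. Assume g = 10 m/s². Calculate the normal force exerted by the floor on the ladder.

ΣF_y = 0: N_floor = 11.5×10 + 52.6×10 = 641 N.

N_floor ≈ 641 N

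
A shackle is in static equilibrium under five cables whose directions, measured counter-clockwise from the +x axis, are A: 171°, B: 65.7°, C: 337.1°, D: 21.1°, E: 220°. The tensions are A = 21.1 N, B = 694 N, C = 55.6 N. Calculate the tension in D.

T_D ≈ 825 N

Resolve: ΣF_x = 21.1 cos 171° + 694 cos 65.7° + 55.6 cos 337.1° + T_D cos 21.1° + T_E cos 220° = 0.
        ΣF_y = 21.1 sin 171° + 694 sin 65.7° + 55.6 sin 337.1° + T_D sin 21.1° + T_E sin 220° = 0.
The known terms sum to (316, 614.2) N, so 0.9330 T_D − 0.7660 T_E = -316 and 0.3600 T_D − 0.6428 T_E = -614.2.
Solving simultaneously: T_D = 825.5 N, T_E = 1418 N.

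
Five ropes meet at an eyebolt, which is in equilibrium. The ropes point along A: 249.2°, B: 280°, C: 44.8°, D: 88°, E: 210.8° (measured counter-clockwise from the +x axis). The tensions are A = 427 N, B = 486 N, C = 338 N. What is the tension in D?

Resolve: ΣF_x = 427 cos 249.2° + 486 cos 280° + 338 cos 44.8° + T_D cos 88° + T_E cos 210.8° = 0.
        ΣF_y = 427 sin 249.2° + 486 sin 280° + 338 sin 44.8° + T_D sin 88° + T_E sin 210.8° = 0.
The known terms sum to (172.6, -639.6) N, so 0.0349 T_D − 0.8590 T_E = -172.6 and 0.9994 T_D − 0.5120 T_E = 639.6.
Solving simultaneously: T_D = 758.8 N, T_E = 231.8 N.

T_D ≈ 759 N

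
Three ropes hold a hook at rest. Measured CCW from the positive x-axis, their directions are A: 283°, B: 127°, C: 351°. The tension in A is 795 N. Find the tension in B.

T_B ≈ 1060 N

Resolve: ΣF_x = 795 cos 283° + T_B cos 127° + T_C cos 351° = 0.
        ΣF_y = 795 sin 283° + T_B sin 127° + T_C sin 351° = 0.
The known terms sum to (178.8, -774.6) N, so -0.6018 T_B + 0.9877 T_C = -178.8 and 0.7986 T_B − 0.1564 T_C = 774.6.
Solving simultaneously: T_B = 1061 N, T_C = 465.5 N.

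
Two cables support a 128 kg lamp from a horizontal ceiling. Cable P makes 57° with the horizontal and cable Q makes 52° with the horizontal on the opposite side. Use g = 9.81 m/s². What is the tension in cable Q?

Weight W = 128 × 9.81 = 1256 N acts straight down.
Horizontal: T_P cos 57° = T_Q cos 52°  →  T_P = 1.13 T_Q.
Vertical: T_P sin 57° + T_Q sin 52° = 1256.
Substituting the horizontal relation into the vertical equation gives 1.736 T_Q = 1256, so T_Q = 723.3 N.

T_Q ≈ 723 N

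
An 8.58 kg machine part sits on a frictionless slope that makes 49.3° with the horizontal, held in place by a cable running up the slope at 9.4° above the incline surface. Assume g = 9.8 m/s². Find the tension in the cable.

T ≈ 64.6 N

Take axes along and perpendicular to the incline. Weight components: W sin 49.3° = 63.75 N down-slope, W cos 49.3° = 54.83 N into the surface.
Along incline: T cos 9.4° = W sin 49.3° → T = 64.61 N.
Perpendicular: N = W cos 49.3° − T sin 9.4° = 44.28 N.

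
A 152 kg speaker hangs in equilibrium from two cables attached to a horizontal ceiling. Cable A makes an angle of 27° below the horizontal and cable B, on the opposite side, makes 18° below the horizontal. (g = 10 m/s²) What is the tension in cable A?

T_A ≈ 2040 N

Weight W = 152 × 10 = 1520 N acts straight down.
Horizontal: T_A cos 27° = T_B cos 18°  →  T_B = 0.9369 T_A.
Vertical: T_A sin 27° + T_B sin 18° = 1520.
Substituting the horizontal relation into the vertical equation gives 0.7435 T_A = 1520, so T_A = 2044 N.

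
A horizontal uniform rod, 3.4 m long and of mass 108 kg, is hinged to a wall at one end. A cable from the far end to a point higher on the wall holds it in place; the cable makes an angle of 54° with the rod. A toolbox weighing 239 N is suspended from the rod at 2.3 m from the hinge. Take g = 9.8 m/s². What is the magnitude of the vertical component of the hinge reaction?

|H_y| ≈ 607 N

Take torques about the hinge: T sin 54° · 3.4 = 108×9.8×1.7 + 239×2.3 = 2349 N·m.
So T = 2349 / (0.8090 × 3.4) = 853.97 N.
ΣF_y = 0: H_y = (108×9.8 + 239) − T sin 54° = 1297.4 − 690.88 = 606.52 N.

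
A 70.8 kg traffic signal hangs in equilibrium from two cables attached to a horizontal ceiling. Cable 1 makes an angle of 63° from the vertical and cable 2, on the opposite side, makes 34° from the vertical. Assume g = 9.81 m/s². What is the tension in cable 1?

Angles from the horizontal: cable 1 is 90° − 63° = 27°, cable 2 is 90° − 34° = 56°.
Weight W = 70.8 × 9.81 = 694.5 N acts straight down.
Horizontal: T_1 cos 27° = T_2 cos 56°  →  T_2 = 1.593 T_1.
Vertical: T_1 sin 27° + T_2 sin 56° = 694.5.
Substituting the horizontal relation into the vertical equation gives 1.775 T_1 = 694.5, so T_1 = 391.3 N.

T_1 ≈ 391 N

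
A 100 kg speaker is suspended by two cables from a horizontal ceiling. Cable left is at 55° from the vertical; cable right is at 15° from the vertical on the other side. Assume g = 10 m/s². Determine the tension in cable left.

Angles from the horizontal: cable left is 90° − 55° = 35°, cable right is 90° − 15° = 75°.
Weight W = 100 × 10 = 1000 N acts straight down.
Horizontal: T_left cos 35° = T_right cos 75°  →  T_right = 3.165 T_left.
Vertical: T_left sin 35° + T_right sin 75° = 1000.
Substituting the horizontal relation into the vertical equation gives 3.631 T_left = 1000, so T_left = 275.4 N.

T_left ≈ 275 N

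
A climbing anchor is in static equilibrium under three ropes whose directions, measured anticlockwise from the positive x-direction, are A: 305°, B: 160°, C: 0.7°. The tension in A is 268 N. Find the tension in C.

Resolve: ΣF_x = 268 cos 305° + T_B cos 160° + T_C cos 0.7° = 0.
        ΣF_y = 268 sin 305° + T_B sin 160° + T_C sin 0.7° = 0.
The known terms sum to (153.7, -219.5) N, so -0.9397 T_B + 0.9999 T_C = -153.7 and 0.3420 T_B + 0.0122 T_C = 219.5.
Solving simultaneously: T_B = 626.3 N, T_C = 434.9 N.

T_C ≈ 435 N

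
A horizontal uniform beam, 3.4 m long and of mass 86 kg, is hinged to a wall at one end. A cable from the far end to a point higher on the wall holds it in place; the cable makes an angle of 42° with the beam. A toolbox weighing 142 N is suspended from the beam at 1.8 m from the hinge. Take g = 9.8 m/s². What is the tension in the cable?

Take torques about the hinge: T sin 42° · 3.4 = 86×9.8×1.7 + 142×1.8 = 1688.4 N·m.
So T = 1688.4 / (0.6691 × 3.4) = 742.12 N.

T ≈ 742 N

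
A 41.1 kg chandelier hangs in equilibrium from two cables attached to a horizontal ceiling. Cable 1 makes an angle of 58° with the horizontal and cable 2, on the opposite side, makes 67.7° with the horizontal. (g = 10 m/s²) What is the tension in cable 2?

Weight W = 41.1 × 10 = 411 N acts straight down.
Horizontal: T_1 cos 58° = T_2 cos 67.7°  →  T_1 = 0.7161 T_2.
Vertical: T_1 sin 58° + T_2 sin 67.7° = 411.
Substituting the horizontal relation into the vertical equation gives 1.532 T_2 = 411, so T_2 = 268.2 N.

T_2 ≈ 268 N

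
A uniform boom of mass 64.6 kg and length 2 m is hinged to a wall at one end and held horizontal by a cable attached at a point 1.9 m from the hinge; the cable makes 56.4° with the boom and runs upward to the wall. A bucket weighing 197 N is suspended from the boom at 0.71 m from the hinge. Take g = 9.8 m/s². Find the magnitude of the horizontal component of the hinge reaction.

H_x ≈ 270 N

Take torques about the hinge: T sin 56.4° · 1.9 = 64.6×9.8×1 + 197×0.71 = 772.95 N·m.
So T = 772.95 / (0.8329 × 1.9) = 488.42 N.
ΣF_x = 0: H_x = T cos 56.4° = 270.29 N.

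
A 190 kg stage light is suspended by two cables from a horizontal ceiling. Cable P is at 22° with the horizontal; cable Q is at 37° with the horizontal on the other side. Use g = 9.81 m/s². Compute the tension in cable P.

Weight W = 190 × 9.81 = 1864 N acts straight down.
Horizontal: T_P cos 22° = T_Q cos 37°  →  T_Q = 1.161 T_P.
Vertical: T_P sin 22° + T_Q sin 37° = 1864.
Substituting the horizontal relation into the vertical equation gives 1.073 T_P = 1864, so T_P = 1737 N.

T_P ≈ 1740 N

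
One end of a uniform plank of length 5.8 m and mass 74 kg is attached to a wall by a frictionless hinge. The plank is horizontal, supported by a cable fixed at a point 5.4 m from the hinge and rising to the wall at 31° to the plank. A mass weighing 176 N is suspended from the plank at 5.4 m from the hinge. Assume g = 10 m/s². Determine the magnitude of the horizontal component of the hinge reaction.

H_x ≈ 954 N

Take torques about the hinge: T sin 31° · 5.4 = 74×10×2.9 + 176×5.4 = 3096.4 N·m.
So T = 3096.4 / (0.5150 × 5.4) = 1113.3 N.
ΣF_x = 0: H_x = T cos 31° = 954.31 N.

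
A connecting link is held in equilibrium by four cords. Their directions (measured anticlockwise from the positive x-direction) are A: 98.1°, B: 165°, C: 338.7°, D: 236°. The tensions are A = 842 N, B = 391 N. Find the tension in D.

T_D ≈ 708 N

Resolve: ΣF_x = 842 cos 98.1° + 391 cos 165° + T_C cos 338.7° + T_D cos 236° = 0.
        ΣF_y = 842 sin 98.1° + 391 sin 165° + T_C sin 338.7° + T_D sin 236° = 0.
The known terms sum to (-496.3, 934.8) N, so 0.9317 T_C − 0.5592 T_D = 496.3 and -0.3633 T_C − 0.8290 T_D = -934.8.
Solving simultaneously: T_C = 957.6 N, T_D = 708 N.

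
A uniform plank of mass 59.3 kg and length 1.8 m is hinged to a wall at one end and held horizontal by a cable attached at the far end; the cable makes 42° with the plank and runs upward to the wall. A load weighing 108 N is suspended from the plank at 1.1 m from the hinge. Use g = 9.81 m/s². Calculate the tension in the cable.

T ≈ 533 N

Take torques about the hinge: T sin 42° · 1.8 = 59.3×9.81×0.9 + 108×1.1 = 642.36 N·m.
So T = 642.36 / (0.6691 × 1.8) = 533.33 N.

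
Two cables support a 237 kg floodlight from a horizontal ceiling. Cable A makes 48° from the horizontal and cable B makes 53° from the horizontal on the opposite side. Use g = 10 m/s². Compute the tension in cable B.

T_B ≈ 1620 N

Weight W = 237 × 10 = 2370 N acts straight down.
Horizontal: T_A cos 48° = T_B cos 53°  →  T_A = 0.8994 T_B.
Vertical: T_A sin 48° + T_B sin 53° = 2370.
Substituting the horizontal relation into the vertical equation gives 1.467 T_B = 2370, so T_B = 1616 N.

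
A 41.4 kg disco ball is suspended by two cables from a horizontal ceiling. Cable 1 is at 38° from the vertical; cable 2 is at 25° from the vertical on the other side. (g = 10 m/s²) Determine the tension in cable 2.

T_2 ≈ 286 N

Angles from the horizontal: cable 1 is 90° − 38° = 52°, cable 2 is 90° − 25° = 65°.
Weight W = 41.4 × 10 = 414 N acts straight down.
Horizontal: T_1 cos 52° = T_2 cos 65°  →  T_1 = 0.6864 T_2.
Vertical: T_1 sin 52° + T_2 sin 65° = 414.
Substituting the horizontal relation into the vertical equation gives 1.447 T_2 = 414, so T_2 = 286.1 N.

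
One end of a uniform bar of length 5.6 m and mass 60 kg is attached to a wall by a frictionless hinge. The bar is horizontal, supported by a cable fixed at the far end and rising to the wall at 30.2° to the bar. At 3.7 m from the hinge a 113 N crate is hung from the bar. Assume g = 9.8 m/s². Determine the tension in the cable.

Take torques about the hinge: T sin 30.2° · 5.6 = 60×9.8×2.8 + 113×3.7 = 2064.5 N·m.
So T = 2064.5 / (0.5030 × 5.6) = 732.89 N.

T ≈ 733 N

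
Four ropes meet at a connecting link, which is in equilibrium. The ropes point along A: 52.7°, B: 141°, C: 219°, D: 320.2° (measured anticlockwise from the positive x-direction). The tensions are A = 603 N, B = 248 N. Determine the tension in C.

T_C ≈ 611 N

Resolve: ΣF_x = 603 cos 52.7° + 248 cos 141° + T_C cos 219° + T_D cos 320.2° = 0.
        ΣF_y = 603 sin 52.7° + 248 sin 141° + T_C sin 219° + T_D sin 320.2° = 0.
The known terms sum to (172.7, 635.7) N, so -0.7771 T_C + 0.7683 T_D = -172.7 and -0.6293 T_C − 0.6401 T_D = -635.7.
Solving simultaneously: T_C = 610.6 N, T_D = 392.9 N.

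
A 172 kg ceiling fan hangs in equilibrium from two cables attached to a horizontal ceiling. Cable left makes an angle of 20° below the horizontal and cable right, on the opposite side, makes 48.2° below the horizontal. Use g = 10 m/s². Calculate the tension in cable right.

Weight W = 172 × 10 = 1720 N acts straight down.
Horizontal: T_left cos 20° = T_right cos 48.2°  →  T_left = 0.7093 T_right.
Vertical: T_left sin 20° + T_right sin 48.2° = 1720.
Substituting the horizontal relation into the vertical equation gives 0.9881 T_right = 1720, so T_right = 1741 N.

T_right ≈ 1740 N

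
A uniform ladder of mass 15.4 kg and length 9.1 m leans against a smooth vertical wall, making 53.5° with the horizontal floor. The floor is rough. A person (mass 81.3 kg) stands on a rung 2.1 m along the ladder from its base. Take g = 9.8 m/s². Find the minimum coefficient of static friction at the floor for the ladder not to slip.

μ_min ≈ 0.202

ΣF_y = 0: N_floor = 15.4×9.8 + 81.3×9.8 = 947.66 N.
Torques about the foot: N_wall · 9.1 sin 53.5° = 15.4×9.8×4.55 cos 53.5° + 81.3×9.8×2.1 cos 53.5° → N_wall = 191.89 N.
ΣF_x = 0: f_floor = N_wall = 191.89 N.
μ_min = f_floor / N_floor = 191.89 / 947.66 = 0.2025.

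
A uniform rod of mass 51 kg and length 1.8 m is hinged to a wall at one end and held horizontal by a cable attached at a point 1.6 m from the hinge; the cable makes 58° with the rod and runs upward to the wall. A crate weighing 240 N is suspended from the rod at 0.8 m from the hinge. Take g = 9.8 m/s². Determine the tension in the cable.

Take torques about the hinge: T sin 58° · 1.6 = 51×9.8×0.9 + 240×0.8 = 641.82 N·m.
So T = 641.82 / (0.8480 × 1.6) = 473.01 N.

T ≈ 473 N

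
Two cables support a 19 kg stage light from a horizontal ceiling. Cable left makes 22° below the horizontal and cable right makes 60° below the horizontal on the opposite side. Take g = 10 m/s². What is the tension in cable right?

T_right ≈ 178 N

Weight W = 19 × 10 = 190 N acts straight down.
Horizontal: T_left cos 22° = T_right cos 60°  →  T_left = 0.5393 T_right.
Vertical: T_left sin 22° + T_right sin 60° = 190.
Substituting the horizontal relation into the vertical equation gives 1.068 T_right = 190, so T_right = 177.9 N.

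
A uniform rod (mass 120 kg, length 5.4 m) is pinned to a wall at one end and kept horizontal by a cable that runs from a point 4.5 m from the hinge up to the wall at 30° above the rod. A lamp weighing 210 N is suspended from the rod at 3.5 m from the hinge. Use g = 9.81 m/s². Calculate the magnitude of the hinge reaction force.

|H| ≈ 1590 N

Take torques about the hinge: T sin 30° · 4.5 = 120×9.81×2.7 + 210×3.5 = 3913.4 N·m.
So T = 3913.4 / (0.5000 × 4.5) = 1739.3 N.
ΣF_x = 0: H_x = T cos 30° = 1506.3 N.
ΣF_y = 0: H_y = (120×9.81 + 210) − T sin 30° = 1387.2 − 869.65 = 517.55 N.
|H| = √(H_x² + H_y²) = √((1506.3)² + (517.55)²) = 1592.7 N.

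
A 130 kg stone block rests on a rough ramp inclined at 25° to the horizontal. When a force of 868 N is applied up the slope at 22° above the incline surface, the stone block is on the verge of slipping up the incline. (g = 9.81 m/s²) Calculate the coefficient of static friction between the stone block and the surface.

On the verge of sliding up the incline, friction is at its maximum μN and acts down the slope.
Perpendicular to incline: N = W cos 25° − P sin 22° = 1156 − 325.2 = 830.7 N.
Along incline: P cos 22° − μN = W sin 25° → μ = −(W sin 25° − P cos 22°) / N = 0.32.

μ ≈ 0.320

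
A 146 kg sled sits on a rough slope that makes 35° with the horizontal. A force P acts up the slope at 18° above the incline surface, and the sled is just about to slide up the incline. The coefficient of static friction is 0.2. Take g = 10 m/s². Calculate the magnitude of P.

P ≈ 1060 N

On the verge of sliding up the incline, friction equals μN and acts down the slope.
Perpendicular: N + P sin 18° = W cos 35° = 1196 N.
Along incline: P cos 18° = W sin 35° + μN  with W sin 35° = 837.4 N.
Solving the pair for P and N: P = 1063 N, N = 867.5 N (and f = μN = 173.5 N).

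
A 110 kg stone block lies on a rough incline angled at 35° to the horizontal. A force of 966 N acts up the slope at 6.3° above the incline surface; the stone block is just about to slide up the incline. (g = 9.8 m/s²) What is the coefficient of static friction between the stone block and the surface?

On the verge of sliding up the incline, friction is at its maximum μN and acts down the slope.
Perpendicular to incline: N = W cos 35° − P sin 6.3° = 883 − 106 = 777 N.
Along incline: P cos 6.3° − μN = W sin 35° → μ = −(W sin 35° − P cos 6.3°) / N = 0.4399.

μ ≈ 0.440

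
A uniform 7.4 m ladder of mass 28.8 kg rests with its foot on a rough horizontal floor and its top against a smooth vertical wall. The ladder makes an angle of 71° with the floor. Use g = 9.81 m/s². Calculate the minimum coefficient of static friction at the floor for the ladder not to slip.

ΣF_y = 0: N_floor = 28.8×9.81 = 282.53 N.
Torques about the foot: N_wall · 7.4 sin 71° = 28.8×9.81×3.7 cos 71° → N_wall = 48.641 N.
ΣF_x = 0: f_floor = N_wall = 48.641 N.
μ_min = f_floor / N_floor = 48.641 / 282.53 = 0.1722.

μ_min ≈ 0.172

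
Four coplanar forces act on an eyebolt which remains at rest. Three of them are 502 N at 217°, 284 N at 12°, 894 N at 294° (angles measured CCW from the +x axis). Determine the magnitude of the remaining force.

F ≈ 1090 N

Sum the known components: ΣF_x = 240.5 N, ΣF_y = -1060 N.
For equilibrium the remaining force must supply (−ΣF_x, −ΣF_y) = (-240.5, 1060) N.
Magnitude = √((-240.5)² + (1060)²) = 1087 N; direction = atan2(1060, -240.5) = 102.8°.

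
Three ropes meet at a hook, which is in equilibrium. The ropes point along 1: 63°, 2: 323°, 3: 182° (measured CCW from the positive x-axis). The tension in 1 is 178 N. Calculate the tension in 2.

T_2 ≈ 247 N

Resolve: ΣF_x = 178 cos 63° + T_2 cos 323° + T_3 cos 182° = 0.
        ΣF_y = 178 sin 63° + T_2 sin 323° + T_3 sin 182° = 0.
The known terms sum to (80.81, 158.6) N, so 0.7986 T_2 − 0.9994 T_3 = -80.81 and -0.6018 T_2 − 0.0349 T_3 = -158.6.
Solving simultaneously: T_2 = 247.4 N, T_3 = 278.5 N.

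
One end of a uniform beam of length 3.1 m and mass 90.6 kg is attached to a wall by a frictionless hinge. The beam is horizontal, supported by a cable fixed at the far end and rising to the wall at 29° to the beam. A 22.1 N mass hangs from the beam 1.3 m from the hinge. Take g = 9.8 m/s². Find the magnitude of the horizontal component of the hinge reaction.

Take torques about the hinge: T sin 29° · 3.1 = 90.6×9.8×1.55 + 22.1×1.3 = 1404.9 N·m.
So T = 1404.9 / (0.4848 × 3.1) = 934.82 N.
ΣF_x = 0: H_x = T cos 29° = 817.61 N.

H_x ≈ 818 N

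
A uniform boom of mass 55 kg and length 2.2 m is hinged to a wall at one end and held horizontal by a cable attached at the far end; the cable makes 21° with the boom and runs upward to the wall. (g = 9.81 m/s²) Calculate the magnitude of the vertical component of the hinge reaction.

Take torques about the hinge: T sin 21° · 2.2 = 55×9.81×1.1 = 593.51 N·m.
So T = 593.51 / (0.3584 × 2.2) = 752.79 N.
ΣF_y = 0: H_y = (55×9.81) − T sin 21° = 539.55 − 269.78 = 269.78 N.

|H_y| ≈ 270 N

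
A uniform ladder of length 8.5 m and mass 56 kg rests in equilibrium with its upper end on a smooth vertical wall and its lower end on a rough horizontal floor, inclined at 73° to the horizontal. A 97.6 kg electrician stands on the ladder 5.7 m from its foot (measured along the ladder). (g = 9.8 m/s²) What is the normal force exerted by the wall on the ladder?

N_wall ≈ 280 N

Torques about the foot: N_wall · 8.5 sin 73° = 56×9.8×4.25 cos 73° + 97.6×9.8×5.7 cos 73° → N_wall = 279.99 N.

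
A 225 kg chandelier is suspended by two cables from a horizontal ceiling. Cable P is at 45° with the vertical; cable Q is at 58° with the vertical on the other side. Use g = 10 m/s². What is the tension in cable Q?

Angles from the horizontal: cable P is 90° − 45° = 45°, cable Q is 90° − 58° = 32°.
Weight W = 225 × 10 = 2250 N acts straight down.
Horizontal: T_P cos 45° = T_Q cos 32°  →  T_P = 1.199 T_Q.
Vertical: T_P sin 45° + T_Q sin 32° = 2250.
Substituting the horizontal relation into the vertical equation gives 1.378 T_Q = 2250, so T_Q = 1633 N.

T_Q ≈ 1630 N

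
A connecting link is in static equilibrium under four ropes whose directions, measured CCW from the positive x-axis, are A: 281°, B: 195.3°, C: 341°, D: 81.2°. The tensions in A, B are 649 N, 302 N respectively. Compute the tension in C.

T_C ≈ 56.7 N

Resolve: ΣF_x = 649 cos 281° + 302 cos 195.3° + T_C cos 341° + T_D cos 81.2° = 0.
        ΣF_y = 649 sin 281° + 302 sin 195.3° + T_C sin 341° + T_D sin 81.2° = 0.
The known terms sum to (-167.5, -716.8) N, so 0.9455 T_C + 0.1530 T_D = 167.5 and -0.3256 T_C + 0.9882 T_D = 716.8.
Solving simultaneously: T_C = 56.73 N, T_D = 744 N.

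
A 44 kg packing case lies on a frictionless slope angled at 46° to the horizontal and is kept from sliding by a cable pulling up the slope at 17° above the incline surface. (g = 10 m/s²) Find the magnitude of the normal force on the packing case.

Take axes along and perpendicular to the incline. Weight components: W sin 46° = 316.5 N down-slope, W cos 46° = 305.6 N into the surface.
Along incline: T cos 17° = W sin 46° → T = 331 N.
Perpendicular: N = W cos 46° − T sin 17° = 208.9 N.

N ≈ 209 N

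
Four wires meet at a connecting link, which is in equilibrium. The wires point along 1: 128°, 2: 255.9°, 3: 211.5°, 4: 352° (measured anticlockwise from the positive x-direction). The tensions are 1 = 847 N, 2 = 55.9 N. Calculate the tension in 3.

Resolve: ΣF_x = 847 cos 128° + 55.9 cos 255.9° + T_3 cos 211.5° + T_4 cos 352° = 0.
        ΣF_y = 847 sin 128° + 55.9 sin 255.9° + T_3 sin 211.5° + T_4 sin 352° = 0.
The known terms sum to (-535.1, 613.2) N, so -0.8526 T_3 + 0.9903 T_4 = 535.1 and -0.5225 T_3 − 0.1392 T_4 = -613.2.
Solving simultaneously: T_3 = 837.6 N, T_4 = 1262 N.

T_3 ≈ 838 N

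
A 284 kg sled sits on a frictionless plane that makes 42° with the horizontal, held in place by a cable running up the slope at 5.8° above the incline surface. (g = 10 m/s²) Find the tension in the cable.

T ≈ 1910 N

Take axes along and perpendicular to the incline. Weight components: W sin 42° = 1900 N down-slope, W cos 42° = 2111 N into the surface.
Along incline: T cos 5.8° = W sin 42° → T = 1910 N.
Perpendicular: N = W cos 42° − T sin 5.8° = 1918 N.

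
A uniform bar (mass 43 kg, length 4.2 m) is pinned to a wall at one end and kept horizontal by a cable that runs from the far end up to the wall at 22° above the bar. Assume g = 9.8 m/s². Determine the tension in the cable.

T ≈ 562 N

Take torques about the hinge: T sin 22° · 4.2 = 43×9.8×2.1 = 884.94 N·m.
So T = 884.94 / (0.3746 × 4.2) = 562.46 N.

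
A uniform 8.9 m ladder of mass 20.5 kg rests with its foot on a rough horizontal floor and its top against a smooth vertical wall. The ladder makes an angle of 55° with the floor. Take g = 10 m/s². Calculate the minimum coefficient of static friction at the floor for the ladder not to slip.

ΣF_y = 0: N_floor = 20.5×10 = 205 N.
Torques about the foot: N_wall · 8.9 sin 55° = 20.5×10×4.45 cos 55° → N_wall = 71.771 N.
ΣF_x = 0: f_floor = N_wall = 71.771 N.
μ_min = f_floor / N_floor = 71.771 / 205 = 0.3501.

μ_min ≈ 0.350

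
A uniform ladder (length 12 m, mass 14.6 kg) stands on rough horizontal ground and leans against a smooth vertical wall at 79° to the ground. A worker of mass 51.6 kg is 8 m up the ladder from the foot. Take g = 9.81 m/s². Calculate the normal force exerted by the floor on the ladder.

ΣF_y = 0: N_floor = 14.6×9.81 + 51.6×9.81 = 649.42 N.

N_floor ≈ 649 N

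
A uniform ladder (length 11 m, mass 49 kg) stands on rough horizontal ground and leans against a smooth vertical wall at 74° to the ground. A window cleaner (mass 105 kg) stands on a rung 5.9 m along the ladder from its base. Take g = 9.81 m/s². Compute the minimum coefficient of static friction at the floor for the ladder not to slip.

ΣF_y = 0: N_floor = 49×9.81 + 105×9.81 = 1510.7 N.
Torques about the foot: N_wall · 11 sin 74° = 49×9.81×5.5 cos 74° + 105×9.81×5.9 cos 74° → N_wall = 227.34 N.
ΣF_x = 0: f_floor = N_wall = 227.34 N.
μ_min = f_floor / N_floor = 227.34 / 1510.7 = 0.1505.

μ_min ≈ 0.150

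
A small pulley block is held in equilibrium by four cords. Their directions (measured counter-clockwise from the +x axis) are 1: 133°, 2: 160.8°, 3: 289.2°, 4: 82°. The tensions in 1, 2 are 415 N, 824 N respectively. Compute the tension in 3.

Resolve: ΣF_x = 415 cos 133° + 824 cos 160.8° + T_3 cos 289.2° + T_4 cos 82° = 0.
        ΣF_y = 415 sin 133° + 824 sin 160.8° + T_3 sin 289.2° + T_4 sin 82° = 0.
The known terms sum to (-1061, 574.5) N, so 0.3289 T_3 + 0.1392 T_4 = 1061 and -0.9444 T_3 + 0.9903 T_4 = -574.5.
Solving simultaneously: T_3 = 2474 N, T_4 = 1779 N.

T_3 ≈ 2470 N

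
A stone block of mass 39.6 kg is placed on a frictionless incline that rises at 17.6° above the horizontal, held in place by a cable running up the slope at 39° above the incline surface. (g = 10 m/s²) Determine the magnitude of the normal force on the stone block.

Take axes along and perpendicular to the incline. Weight components: W sin 17.6° = 119.7 N down-slope, W cos 17.6° = 377.5 N into the surface.
Along incline: T cos 39° = W sin 17.6° → T = 154.1 N.
Perpendicular: N = W cos 17.6° − T sin 39° = 280.5 N.

N ≈ 281 N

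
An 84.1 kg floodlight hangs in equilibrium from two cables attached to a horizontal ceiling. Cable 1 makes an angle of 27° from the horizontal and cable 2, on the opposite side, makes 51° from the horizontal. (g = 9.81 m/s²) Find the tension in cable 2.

Weight W = 84.1 × 9.81 = 825 N acts straight down.
Horizontal: T_1 cos 27° = T_2 cos 51°  →  T_1 = 0.7063 T_2.
Vertical: T_1 sin 27° + T_2 sin 51° = 825.
Substituting the horizontal relation into the vertical equation gives 1.098 T_2 = 825, so T_2 = 751.5 N.

T_2 ≈ 752 N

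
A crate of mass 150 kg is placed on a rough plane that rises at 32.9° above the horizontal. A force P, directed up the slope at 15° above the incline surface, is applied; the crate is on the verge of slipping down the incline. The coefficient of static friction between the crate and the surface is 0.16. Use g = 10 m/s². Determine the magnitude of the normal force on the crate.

On the verge of sliding down the incline, friction equals μN and acts up the slope.
Perpendicular: N + P sin 15° = W cos 32.9° = 1259 N.
Along incline: P cos 15° + μN = W sin 32.9° with W sin 32.9° = 814.8 N.
Solving the pair for P and N: P = 663.3 N, N = 1088 N (and f = μN = 174 N).

N ≈ 1090 N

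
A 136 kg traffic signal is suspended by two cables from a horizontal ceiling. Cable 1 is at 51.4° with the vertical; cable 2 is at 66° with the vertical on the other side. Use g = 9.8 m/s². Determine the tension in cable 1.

Angles from the horizontal: cable 1 is 90° − 51.4° = 38.6°, cable 2 is 90° − 66° = 24°.
Weight W = 136 × 9.8 = 1333 N acts straight down.
Horizontal: T_1 cos 38.6° = T_2 cos 24°  →  T_2 = 0.8555 T_1.
Vertical: T_1 sin 38.6° + T_2 sin 24° = 1333.
Substituting the horizontal relation into the vertical equation gives 0.9718 T_1 = 1333, so T_1 = 1371 N.

T_1 ≈ 1370 N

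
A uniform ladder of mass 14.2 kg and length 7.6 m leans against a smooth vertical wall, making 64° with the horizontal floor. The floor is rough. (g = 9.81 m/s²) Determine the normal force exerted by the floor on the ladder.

N_floor ≈ 139 N

ΣF_y = 0: N_floor = 14.2×9.81 = 139.3 N.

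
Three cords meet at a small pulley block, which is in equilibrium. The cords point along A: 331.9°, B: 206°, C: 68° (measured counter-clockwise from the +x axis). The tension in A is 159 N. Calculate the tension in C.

T_C ≈ 192 N

Resolve: ΣF_x = 159 cos 331.9° + T_B cos 206° + T_C cos 68° = 0.
        ΣF_y = 159 sin 331.9° + T_B sin 206° + T_C sin 68° = 0.
The known terms sum to (140.3, -74.89) N, so -0.8988 T_B + 0.3746 T_C = -140.3 and -0.4384 T_B + 0.9272 T_C = 74.89.
Solving simultaneously: T_B = 236.3 N, T_C = 192.5 N.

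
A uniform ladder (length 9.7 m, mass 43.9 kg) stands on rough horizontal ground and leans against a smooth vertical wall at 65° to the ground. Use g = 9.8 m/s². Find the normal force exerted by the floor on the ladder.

ΣF_y = 0: N_floor = 43.9×9.8 = 430.22 N.

N_floor ≈ 430 N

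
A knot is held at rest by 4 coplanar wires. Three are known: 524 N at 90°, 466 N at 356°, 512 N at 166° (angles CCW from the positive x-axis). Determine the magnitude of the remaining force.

Sum the known components: ΣF_x = -31.93 N, ΣF_y = 615.4 N.
For equilibrium the remaining force must supply (−ΣF_x, −ΣF_y) = (31.93, -615.4) N.
Magnitude = √((31.93)² + (-615.4)²) = 616.2 N; direction = atan2(-615.4, 31.93) = 273.0°.

F ≈ 616 N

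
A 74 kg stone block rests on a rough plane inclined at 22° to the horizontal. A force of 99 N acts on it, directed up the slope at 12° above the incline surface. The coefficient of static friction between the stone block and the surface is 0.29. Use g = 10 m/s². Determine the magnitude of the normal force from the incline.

Axes along / perpendicular to the incline. W sin 22° = 277.2 N down-slope; W cos 22° = 686.1 N into the surface.
Perpendicular: N = W cos 22° − P sin 12° = 686.1 − 20.58 = 665.5 N.
Along incline: P cos 12° + f = W sin 22° (friction acts up-slope) → f = 277.2 − 96.84 = 180.4 N.
|f| = 180.4 N ≤ μN = 193 N, so the stone block is indeed static.

N ≈ 666 N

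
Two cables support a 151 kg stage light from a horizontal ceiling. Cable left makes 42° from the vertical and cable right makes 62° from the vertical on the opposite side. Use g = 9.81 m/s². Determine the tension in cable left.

Angles from the horizontal: cable left is 90° − 42° = 48°, cable right is 90° − 62° = 28°.
Weight W = 151 × 9.81 = 1481 N acts straight down.
Horizontal: T_left cos 48° = T_right cos 28°  →  T_right = 0.7578 T_left.
Vertical: T_left sin 48° + T_right sin 28° = 1481.
Substituting the horizontal relation into the vertical equation gives 1.099 T_left = 1481, so T_left = 1348 N.

T_left ≈ 1350 N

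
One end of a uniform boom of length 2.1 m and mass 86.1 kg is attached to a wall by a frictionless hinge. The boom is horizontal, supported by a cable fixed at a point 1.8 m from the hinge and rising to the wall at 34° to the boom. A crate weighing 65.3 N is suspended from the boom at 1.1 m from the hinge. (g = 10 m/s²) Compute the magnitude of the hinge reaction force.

|H| ≈ 891 N

Take torques about the hinge: T sin 34° · 1.8 = 86.1×10×1.05 + 65.3×1.1 = 975.88 N·m.
So T = 975.88 / (0.5592 × 1.8) = 969.53 N.
ΣF_x = 0: H_x = T cos 34° = 803.78 N.
ΣF_y = 0: H_y = (86.1×10 + 65.3) − T sin 34° = 926.3 − 542.16 = 384.14 N.
|H| = √(H_x² + H_y²) = √((803.78)² + (384.14)²) = 890.86 N.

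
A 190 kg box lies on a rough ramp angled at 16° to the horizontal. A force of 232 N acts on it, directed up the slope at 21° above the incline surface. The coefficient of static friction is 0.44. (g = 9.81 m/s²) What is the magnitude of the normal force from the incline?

Axes along / perpendicular to the incline. W sin 16° = 513.8 N down-slope; W cos 16° = 1792 N into the surface.
Perpendicular: N = W cos 16° − P sin 21° = 1792 − 83.14 = 1709 N.
Along incline: P cos 21° + f = W sin 16° (friction acts up-slope) → f = 513.8 − 216.6 = 297.2 N.
|f| = 297.2 N ≤ μN = 751.8 N, so the box is indeed static.

N ≈ 1710 N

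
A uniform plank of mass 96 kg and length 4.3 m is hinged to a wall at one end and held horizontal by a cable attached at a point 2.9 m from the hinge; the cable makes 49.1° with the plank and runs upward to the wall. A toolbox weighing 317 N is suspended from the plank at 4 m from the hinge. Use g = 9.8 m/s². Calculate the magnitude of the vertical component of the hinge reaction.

|H_y| ≈ 123 N

Take torques about the hinge: T sin 49.1° · 2.9 = 96×9.8×2.15 + 317×4 = 3290.7 N·m.
So T = 3290.7 / (0.7559 × 2.9) = 1501.3 N.
ΣF_y = 0: H_y = (96×9.8 + 317) − T sin 49.1° = 1257.8 − 1134.7 = 123.07 N.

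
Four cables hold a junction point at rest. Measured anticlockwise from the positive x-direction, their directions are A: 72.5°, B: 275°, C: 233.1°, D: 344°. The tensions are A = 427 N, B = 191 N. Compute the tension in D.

T_D ≈ 15.3 N

Resolve: ΣF_x = 427 cos 72.5° + 191 cos 275° + T_C cos 233.1° + T_D cos 344° = 0.
        ΣF_y = 427 sin 72.5° + 191 sin 275° + T_C sin 233.1° + T_D sin 344° = 0.
The known terms sum to (145, 217) N, so -0.6004 T_C + 0.9613 T_D = -145 and -0.7997 T_C − 0.2756 T_D = -217.
Solving simultaneously: T_C = 266 N, T_D = 15.28 N.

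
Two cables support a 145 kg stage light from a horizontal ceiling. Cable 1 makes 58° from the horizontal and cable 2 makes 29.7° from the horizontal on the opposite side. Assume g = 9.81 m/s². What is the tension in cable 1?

Weight W = 145 × 9.81 = 1422 N acts straight down.
Horizontal: T_1 cos 58° = T_2 cos 29.7°  →  T_2 = 0.6101 T_1.
Vertical: T_1 sin 58° + T_2 sin 29.7° = 1422.
Substituting the horizontal relation into the vertical equation gives 1.15 T_1 = 1422, so T_1 = 1237 N.

T_1 ≈ 1240 N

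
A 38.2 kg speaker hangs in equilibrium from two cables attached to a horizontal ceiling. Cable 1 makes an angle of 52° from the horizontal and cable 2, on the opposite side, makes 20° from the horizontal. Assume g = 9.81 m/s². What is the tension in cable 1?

T_1 ≈ 370 N

Weight W = 38.2 × 9.81 = 374.7 N acts straight down.
Horizontal: T_1 cos 52° = T_2 cos 20°  →  T_2 = 0.6552 T_1.
Vertical: T_1 sin 52° + T_2 sin 20° = 374.7.
Substituting the horizontal relation into the vertical equation gives 1.012 T_1 = 374.7, so T_1 = 370.3 N.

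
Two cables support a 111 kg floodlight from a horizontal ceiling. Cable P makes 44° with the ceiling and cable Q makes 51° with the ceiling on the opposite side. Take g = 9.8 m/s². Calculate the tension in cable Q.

T_Q ≈ 785 N

Weight W = 111 × 9.8 = 1088 N acts straight down.
Horizontal: T_P cos 44° = T_Q cos 51°  →  T_P = 0.8749 T_Q.
Vertical: T_P sin 44° + T_Q sin 51° = 1088.
Substituting the horizontal relation into the vertical equation gives 1.385 T_Q = 1088, so T_Q = 785.5 N.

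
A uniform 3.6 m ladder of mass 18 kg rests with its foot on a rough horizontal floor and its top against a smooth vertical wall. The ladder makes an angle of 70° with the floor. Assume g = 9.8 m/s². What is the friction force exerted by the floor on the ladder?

f ≈ 32.1 N

Torques about the foot: N_wall · 3.6 sin 70° = 18×9.8×1.8 cos 70° → N_wall = 32.102 N.
ΣF_x = 0: f_floor = N_wall = 32.102 N.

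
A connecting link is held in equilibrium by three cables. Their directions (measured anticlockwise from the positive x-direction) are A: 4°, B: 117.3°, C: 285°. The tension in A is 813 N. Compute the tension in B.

Resolve: ΣF_x = 813 cos 4° + T_B cos 117.3° + T_C cos 285° = 0.
        ΣF_y = 813 sin 4° + T_B sin 117.3° + T_C sin 285° = 0.
The known terms sum to (811, 56.71) N, so -0.4586 T_B + 0.2588 T_C = -811 and 0.8886 T_B − 0.9659 T_C = -56.71.
Solving simultaneously: T_B = 3746 N, T_C = 3505 N.

T_B ≈ 3750 N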